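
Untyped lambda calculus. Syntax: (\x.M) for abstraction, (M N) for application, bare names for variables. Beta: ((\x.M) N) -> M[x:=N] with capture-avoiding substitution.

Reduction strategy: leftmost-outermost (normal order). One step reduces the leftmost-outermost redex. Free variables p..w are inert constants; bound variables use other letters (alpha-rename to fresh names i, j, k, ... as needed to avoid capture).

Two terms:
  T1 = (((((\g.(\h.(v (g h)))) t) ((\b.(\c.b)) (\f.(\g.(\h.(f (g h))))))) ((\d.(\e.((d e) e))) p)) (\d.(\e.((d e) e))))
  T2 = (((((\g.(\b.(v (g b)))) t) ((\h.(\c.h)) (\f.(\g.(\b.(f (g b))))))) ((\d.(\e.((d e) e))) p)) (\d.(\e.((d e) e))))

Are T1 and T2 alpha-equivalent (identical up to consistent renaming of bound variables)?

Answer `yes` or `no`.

Term 1: (((((\g.(\h.(v (g h)))) t) ((\b.(\c.b)) (\f.(\g.(\h.(f (g h))))))) ((\d.(\e.((d e) e))) p)) (\d.(\e.((d e) e))))
Term 2: (((((\g.(\b.(v (g b)))) t) ((\h.(\c.h)) (\f.(\g.(\b.(f (g b))))))) ((\d.(\e.((d e) e))) p)) (\d.(\e.((d e) e))))
Alpha-equivalence: compare structure up to binder renaming.
Result: True

Answer: yes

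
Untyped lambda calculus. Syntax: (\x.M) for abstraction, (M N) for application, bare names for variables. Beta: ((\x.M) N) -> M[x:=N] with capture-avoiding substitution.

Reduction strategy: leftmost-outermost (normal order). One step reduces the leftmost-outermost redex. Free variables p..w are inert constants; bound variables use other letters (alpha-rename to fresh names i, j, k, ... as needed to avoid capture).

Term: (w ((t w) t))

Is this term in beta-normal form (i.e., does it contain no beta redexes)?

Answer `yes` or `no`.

Answer: yes

Derivation:
Term: (w ((t w) t))
No beta redexes found.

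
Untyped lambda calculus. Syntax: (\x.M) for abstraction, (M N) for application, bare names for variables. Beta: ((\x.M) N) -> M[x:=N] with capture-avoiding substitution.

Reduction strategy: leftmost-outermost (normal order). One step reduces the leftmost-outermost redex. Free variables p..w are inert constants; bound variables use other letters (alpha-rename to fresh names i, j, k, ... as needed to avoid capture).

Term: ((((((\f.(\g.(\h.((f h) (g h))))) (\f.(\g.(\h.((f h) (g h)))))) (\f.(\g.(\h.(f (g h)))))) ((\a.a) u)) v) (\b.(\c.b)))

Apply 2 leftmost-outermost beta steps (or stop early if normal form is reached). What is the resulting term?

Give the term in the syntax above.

Answer: ((((\h.(((\f.(\g.(\h.((f h) (g h))))) h) ((\f.(\g.(\h.(f (g h))))) h))) ((\a.a) u)) v) (\b.(\c.b)))

Derivation:
Step 0: ((((((\f.(\g.(\h.((f h) (g h))))) (\f.(\g.(\h.((f h) (g h)))))) (\f.(\g.(\h.(f (g h)))))) ((\a.a) u)) v) (\b.(\c.b)))
Step 1: (((((\g.(\h.(((\f.(\g.(\h.((f h) (g h))))) h) (g h)))) (\f.(\g.(\h.(f (g h)))))) ((\a.a) u)) v) (\b.(\c.b)))
Step 2: ((((\h.(((\f.(\g.(\h.((f h) (g h))))) h) ((\f.(\g.(\h.(f (g h))))) h))) ((\a.a) u)) v) (\b.(\c.b)))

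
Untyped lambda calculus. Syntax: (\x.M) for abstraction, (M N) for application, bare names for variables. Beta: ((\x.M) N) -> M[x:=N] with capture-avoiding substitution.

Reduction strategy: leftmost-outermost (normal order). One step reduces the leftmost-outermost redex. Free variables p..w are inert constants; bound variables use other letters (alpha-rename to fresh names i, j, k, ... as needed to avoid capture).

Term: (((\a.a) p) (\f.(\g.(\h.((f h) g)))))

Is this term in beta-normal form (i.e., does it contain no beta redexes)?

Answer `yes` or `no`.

Answer: no

Derivation:
Term: (((\a.a) p) (\f.(\g.(\h.((f h) g)))))
Found 1 beta redex(es).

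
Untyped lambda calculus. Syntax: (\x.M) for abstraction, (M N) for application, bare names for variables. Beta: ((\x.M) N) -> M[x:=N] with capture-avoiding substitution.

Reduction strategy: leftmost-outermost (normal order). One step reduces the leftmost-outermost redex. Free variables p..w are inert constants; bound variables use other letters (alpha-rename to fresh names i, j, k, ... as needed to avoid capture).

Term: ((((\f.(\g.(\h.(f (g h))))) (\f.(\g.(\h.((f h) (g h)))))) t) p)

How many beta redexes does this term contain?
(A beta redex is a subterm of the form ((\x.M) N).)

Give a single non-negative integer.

Term: ((((\f.(\g.(\h.(f (g h))))) (\f.(\g.(\h.((f h) (g h)))))) t) p)
  Redex: ((\f.(\g.(\h.(f (g h))))) (\f.(\g.(\h.((f h) (g h))))))
Total redexes: 1

Answer: 1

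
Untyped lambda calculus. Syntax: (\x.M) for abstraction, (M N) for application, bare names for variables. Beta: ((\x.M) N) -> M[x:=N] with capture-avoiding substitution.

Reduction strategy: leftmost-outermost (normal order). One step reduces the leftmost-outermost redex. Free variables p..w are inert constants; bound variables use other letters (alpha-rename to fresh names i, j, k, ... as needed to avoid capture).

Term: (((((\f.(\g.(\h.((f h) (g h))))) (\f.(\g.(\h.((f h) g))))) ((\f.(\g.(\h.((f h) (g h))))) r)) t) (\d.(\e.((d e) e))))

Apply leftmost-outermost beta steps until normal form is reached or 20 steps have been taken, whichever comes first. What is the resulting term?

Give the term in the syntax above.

Answer: ((t (\d.(\e.((d e) e)))) (\h.((r h) (t h))))

Derivation:
Step 0: (((((\f.(\g.(\h.((f h) (g h))))) (\f.(\g.(\h.((f h) g))))) ((\f.(\g.(\h.((f h) (g h))))) r)) t) (\d.(\e.((d e) e))))
Step 1: ((((\g.(\h.(((\f.(\g.(\h.((f h) g)))) h) (g h)))) ((\f.(\g.(\h.((f h) (g h))))) r)) t) (\d.(\e.((d e) e))))
Step 2: (((\h.(((\f.(\g.(\h.((f h) g)))) h) (((\f.(\g.(\h.((f h) (g h))))) r) h))) t) (\d.(\e.((d e) e))))
Step 3: ((((\f.(\g.(\h.((f h) g)))) t) (((\f.(\g.(\h.((f h) (g h))))) r) t)) (\d.(\e.((d e) e))))
Step 4: (((\g.(\h.((t h) g))) (((\f.(\g.(\h.((f h) (g h))))) r) t)) (\d.(\e.((d e) e))))
Step 5: ((\h.((t h) (((\f.(\g.(\h.((f h) (g h))))) r) t))) (\d.(\e.((d e) e))))
Step 6: ((t (\d.(\e.((d e) e)))) (((\f.(\g.(\h.((f h) (g h))))) r) t))
Step 7: ((t (\d.(\e.((d e) e)))) ((\g.(\h.((r h) (g h)))) t))
Step 8: ((t (\d.(\e.((d e) e)))) (\h.((r h) (t h))))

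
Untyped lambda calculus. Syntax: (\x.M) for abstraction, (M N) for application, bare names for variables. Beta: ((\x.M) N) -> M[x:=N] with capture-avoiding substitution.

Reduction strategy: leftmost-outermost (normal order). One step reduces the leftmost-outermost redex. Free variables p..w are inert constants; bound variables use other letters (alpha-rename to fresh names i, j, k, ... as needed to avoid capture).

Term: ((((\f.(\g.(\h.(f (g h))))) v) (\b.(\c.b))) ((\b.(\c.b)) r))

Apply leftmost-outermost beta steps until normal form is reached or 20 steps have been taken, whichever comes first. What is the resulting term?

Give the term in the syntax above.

Step 0: ((((\f.(\g.(\h.(f (g h))))) v) (\b.(\c.b))) ((\b.(\c.b)) r))
Step 1: (((\g.(\h.(v (g h)))) (\b.(\c.b))) ((\b.(\c.b)) r))
Step 2: ((\h.(v ((\b.(\c.b)) h))) ((\b.(\c.b)) r))
Step 3: (v ((\b.(\c.b)) ((\b.(\c.b)) r)))
Step 4: (v (\c.((\b.(\c.b)) r)))
Step 5: (v (\c.(\c.r)))

Answer: (v (\c.(\c.r)))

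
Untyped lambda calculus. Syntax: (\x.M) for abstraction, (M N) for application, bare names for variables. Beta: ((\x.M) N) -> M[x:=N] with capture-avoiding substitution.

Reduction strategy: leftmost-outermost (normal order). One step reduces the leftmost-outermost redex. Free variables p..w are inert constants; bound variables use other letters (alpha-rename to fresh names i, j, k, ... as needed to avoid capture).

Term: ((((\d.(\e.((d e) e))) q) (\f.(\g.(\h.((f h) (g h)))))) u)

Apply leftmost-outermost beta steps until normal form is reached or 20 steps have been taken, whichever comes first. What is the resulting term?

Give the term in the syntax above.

Answer: (((q (\f.(\g.(\h.((f h) (g h)))))) (\f.(\g.(\h.((f h) (g h)))))) u)

Derivation:
Step 0: ((((\d.(\e.((d e) e))) q) (\f.(\g.(\h.((f h) (g h)))))) u)
Step 1: (((\e.((q e) e)) (\f.(\g.(\h.((f h) (g h)))))) u)
Step 2: (((q (\f.(\g.(\h.((f h) (g h)))))) (\f.(\g.(\h.((f h) (g h)))))) u)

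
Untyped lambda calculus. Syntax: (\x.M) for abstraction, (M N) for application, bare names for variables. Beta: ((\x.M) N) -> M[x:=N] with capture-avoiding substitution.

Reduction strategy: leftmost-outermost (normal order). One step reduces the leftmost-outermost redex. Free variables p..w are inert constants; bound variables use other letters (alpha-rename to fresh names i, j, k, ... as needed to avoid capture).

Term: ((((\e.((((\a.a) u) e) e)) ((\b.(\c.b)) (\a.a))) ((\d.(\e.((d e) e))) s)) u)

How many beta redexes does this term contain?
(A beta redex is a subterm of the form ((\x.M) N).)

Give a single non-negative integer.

Term: ((((\e.((((\a.a) u) e) e)) ((\b.(\c.b)) (\a.a))) ((\d.(\e.((d e) e))) s)) u)
  Redex: ((\e.((((\a.a) u) e) e)) ((\b.(\c.b)) (\a.a)))
  Redex: ((\a.a) u)
  Redex: ((\b.(\c.b)) (\a.a))
  Redex: ((\d.(\e.((d e) e))) s)
Total redexes: 4

Answer: 4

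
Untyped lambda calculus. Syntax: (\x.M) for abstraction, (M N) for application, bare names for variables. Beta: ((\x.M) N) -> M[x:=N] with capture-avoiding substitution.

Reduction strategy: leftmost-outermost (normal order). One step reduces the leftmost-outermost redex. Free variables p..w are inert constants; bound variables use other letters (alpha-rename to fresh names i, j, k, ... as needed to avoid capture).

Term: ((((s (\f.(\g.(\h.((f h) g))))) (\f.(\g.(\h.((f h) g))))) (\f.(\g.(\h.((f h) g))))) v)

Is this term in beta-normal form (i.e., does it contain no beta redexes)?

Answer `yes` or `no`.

Term: ((((s (\f.(\g.(\h.((f h) g))))) (\f.(\g.(\h.((f h) g))))) (\f.(\g.(\h.((f h) g))))) v)
No beta redexes found.

Answer: yes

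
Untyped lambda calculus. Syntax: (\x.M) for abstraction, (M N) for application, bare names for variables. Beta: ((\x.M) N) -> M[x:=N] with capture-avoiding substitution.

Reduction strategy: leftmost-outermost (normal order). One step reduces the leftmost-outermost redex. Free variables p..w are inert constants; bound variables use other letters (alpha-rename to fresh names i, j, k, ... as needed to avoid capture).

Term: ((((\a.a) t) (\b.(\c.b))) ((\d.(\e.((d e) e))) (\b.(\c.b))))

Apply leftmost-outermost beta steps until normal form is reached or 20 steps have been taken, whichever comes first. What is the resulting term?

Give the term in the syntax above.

Step 0: ((((\a.a) t) (\b.(\c.b))) ((\d.(\e.((d e) e))) (\b.(\c.b))))
Step 1: ((t (\b.(\c.b))) ((\d.(\e.((d e) e))) (\b.(\c.b))))
Step 2: ((t (\b.(\c.b))) (\e.(((\b.(\c.b)) e) e)))
Step 3: ((t (\b.(\c.b))) (\e.((\c.e) e)))
Step 4: ((t (\b.(\c.b))) (\e.e))

Answer: ((t (\b.(\c.b))) (\e.e))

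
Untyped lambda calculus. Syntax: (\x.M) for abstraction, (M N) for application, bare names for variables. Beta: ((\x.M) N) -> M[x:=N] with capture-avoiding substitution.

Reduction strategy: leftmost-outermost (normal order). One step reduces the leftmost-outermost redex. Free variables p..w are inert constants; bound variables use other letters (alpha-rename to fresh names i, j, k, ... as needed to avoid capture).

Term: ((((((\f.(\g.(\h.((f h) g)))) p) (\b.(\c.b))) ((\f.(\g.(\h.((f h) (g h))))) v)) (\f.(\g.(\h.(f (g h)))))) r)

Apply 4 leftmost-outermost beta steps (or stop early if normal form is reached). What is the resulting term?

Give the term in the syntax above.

Answer: ((((p (\g.(\h.((v h) (g h))))) (\b.(\c.b))) (\f.(\g.(\h.(f (g h)))))) r)

Derivation:
Step 0: ((((((\f.(\g.(\h.((f h) g)))) p) (\b.(\c.b))) ((\f.(\g.(\h.((f h) (g h))))) v)) (\f.(\g.(\h.(f (g h)))))) r)
Step 1: (((((\g.(\h.((p h) g))) (\b.(\c.b))) ((\f.(\g.(\h.((f h) (g h))))) v)) (\f.(\g.(\h.(f (g h)))))) r)
Step 2: ((((\h.((p h) (\b.(\c.b)))) ((\f.(\g.(\h.((f h) (g h))))) v)) (\f.(\g.(\h.(f (g h)))))) r)
Step 3: ((((p ((\f.(\g.(\h.((f h) (g h))))) v)) (\b.(\c.b))) (\f.(\g.(\h.(f (g h)))))) r)
Step 4: ((((p (\g.(\h.((v h) (g h))))) (\b.(\c.b))) (\f.(\g.(\h.(f (g h)))))) r)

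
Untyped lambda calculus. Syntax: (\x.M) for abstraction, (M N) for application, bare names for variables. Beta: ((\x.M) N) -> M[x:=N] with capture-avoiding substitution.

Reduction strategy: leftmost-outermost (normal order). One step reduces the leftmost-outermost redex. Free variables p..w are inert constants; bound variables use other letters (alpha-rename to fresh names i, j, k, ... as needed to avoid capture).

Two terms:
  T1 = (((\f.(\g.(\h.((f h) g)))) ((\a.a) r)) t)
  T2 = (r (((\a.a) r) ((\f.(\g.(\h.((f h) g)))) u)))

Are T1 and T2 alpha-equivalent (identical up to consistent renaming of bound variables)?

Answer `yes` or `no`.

Term 1: (((\f.(\g.(\h.((f h) g)))) ((\a.a) r)) t)
Term 2: (r (((\a.a) r) ((\f.(\g.(\h.((f h) g)))) u)))
Alpha-equivalence: compare structure up to binder renaming.
Result: False

Answer: no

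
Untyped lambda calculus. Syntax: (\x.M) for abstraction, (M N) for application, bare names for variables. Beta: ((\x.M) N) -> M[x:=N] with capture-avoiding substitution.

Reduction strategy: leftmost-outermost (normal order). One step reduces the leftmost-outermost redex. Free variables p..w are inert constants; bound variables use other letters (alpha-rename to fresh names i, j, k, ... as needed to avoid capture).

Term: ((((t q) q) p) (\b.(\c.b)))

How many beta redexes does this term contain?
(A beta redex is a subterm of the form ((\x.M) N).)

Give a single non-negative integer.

Answer: 0

Derivation:
Term: ((((t q) q) p) (\b.(\c.b)))
  (no redexes)
Total redexes: 0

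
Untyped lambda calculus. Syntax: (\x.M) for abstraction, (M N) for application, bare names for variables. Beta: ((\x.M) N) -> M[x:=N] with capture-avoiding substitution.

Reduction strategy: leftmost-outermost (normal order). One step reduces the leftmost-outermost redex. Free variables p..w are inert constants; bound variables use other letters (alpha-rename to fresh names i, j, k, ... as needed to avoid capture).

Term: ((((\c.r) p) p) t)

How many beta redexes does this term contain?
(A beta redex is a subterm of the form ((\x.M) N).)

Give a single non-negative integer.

Term: ((((\c.r) p) p) t)
  Redex: ((\c.r) p)
Total redexes: 1

Answer: 1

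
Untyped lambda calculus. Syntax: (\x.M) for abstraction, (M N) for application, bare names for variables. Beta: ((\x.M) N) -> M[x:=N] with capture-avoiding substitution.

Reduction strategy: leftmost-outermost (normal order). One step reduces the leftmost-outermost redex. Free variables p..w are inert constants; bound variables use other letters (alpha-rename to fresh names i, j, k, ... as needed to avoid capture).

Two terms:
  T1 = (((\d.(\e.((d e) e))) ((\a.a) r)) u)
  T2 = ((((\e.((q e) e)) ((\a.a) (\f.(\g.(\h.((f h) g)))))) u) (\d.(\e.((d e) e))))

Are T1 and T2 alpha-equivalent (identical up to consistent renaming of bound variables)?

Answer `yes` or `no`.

Term 1: (((\d.(\e.((d e) e))) ((\a.a) r)) u)
Term 2: ((((\e.((q e) e)) ((\a.a) (\f.(\g.(\h.((f h) g)))))) u) (\d.(\e.((d e) e))))
Alpha-equivalence: compare structure up to binder renaming.
Result: False

Answer: no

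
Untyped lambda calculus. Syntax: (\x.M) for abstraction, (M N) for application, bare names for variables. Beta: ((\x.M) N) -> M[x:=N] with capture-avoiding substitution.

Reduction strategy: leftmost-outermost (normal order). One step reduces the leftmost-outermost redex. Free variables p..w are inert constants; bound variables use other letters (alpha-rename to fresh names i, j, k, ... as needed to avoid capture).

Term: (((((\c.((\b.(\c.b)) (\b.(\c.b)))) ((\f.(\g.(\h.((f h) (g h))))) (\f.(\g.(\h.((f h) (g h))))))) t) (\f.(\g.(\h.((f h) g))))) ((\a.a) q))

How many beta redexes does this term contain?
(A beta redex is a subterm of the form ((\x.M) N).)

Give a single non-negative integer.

Answer: 4

Derivation:
Term: (((((\c.((\b.(\c.b)) (\b.(\c.b)))) ((\f.(\g.(\h.((f h) (g h))))) (\f.(\g.(\h.((f h) (g h))))))) t) (\f.(\g.(\h.((f h) g))))) ((\a.a) q))
  Redex: ((\c.((\b.(\c.b)) (\b.(\c.b)))) ((\f.(\g.(\h.((f h) (g h))))) (\f.(\g.(\h.((f h) (g h)))))))
  Redex: ((\b.(\c.b)) (\b.(\c.b)))
  Redex: ((\f.(\g.(\h.((f h) (g h))))) (\f.(\g.(\h.((f h) (g h))))))
  Redex: ((\a.a) q)
Total redexes: 4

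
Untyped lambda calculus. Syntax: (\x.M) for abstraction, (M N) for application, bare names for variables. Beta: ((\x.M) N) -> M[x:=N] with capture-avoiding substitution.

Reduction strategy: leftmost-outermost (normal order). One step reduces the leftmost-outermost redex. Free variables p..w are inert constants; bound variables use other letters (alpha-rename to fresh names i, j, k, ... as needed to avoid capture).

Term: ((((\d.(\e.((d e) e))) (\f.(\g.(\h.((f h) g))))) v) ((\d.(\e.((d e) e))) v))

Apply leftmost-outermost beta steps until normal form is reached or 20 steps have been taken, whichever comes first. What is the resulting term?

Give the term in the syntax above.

Answer: ((v (\e.((v e) e))) v)

Derivation:
Step 0: ((((\d.(\e.((d e) e))) (\f.(\g.(\h.((f h) g))))) v) ((\d.(\e.((d e) e))) v))
Step 1: (((\e.(((\f.(\g.(\h.((f h) g)))) e) e)) v) ((\d.(\e.((d e) e))) v))
Step 2: ((((\f.(\g.(\h.((f h) g)))) v) v) ((\d.(\e.((d e) e))) v))
Step 3: (((\g.(\h.((v h) g))) v) ((\d.(\e.((d e) e))) v))
Step 4: ((\h.((v h) v)) ((\d.(\e.((d e) e))) v))
Step 5: ((v ((\d.(\e.((d e) e))) v)) v)
Step 6: ((v (\e.((v e) e))) v)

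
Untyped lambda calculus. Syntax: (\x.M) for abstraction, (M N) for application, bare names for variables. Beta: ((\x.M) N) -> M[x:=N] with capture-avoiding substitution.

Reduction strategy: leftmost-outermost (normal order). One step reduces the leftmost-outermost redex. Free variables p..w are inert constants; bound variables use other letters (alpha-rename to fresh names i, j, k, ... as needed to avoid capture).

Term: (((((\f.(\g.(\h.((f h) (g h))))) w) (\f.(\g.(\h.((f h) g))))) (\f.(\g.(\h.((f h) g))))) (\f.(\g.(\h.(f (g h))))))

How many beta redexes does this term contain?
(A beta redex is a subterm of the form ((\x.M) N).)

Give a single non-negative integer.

Term: (((((\f.(\g.(\h.((f h) (g h))))) w) (\f.(\g.(\h.((f h) g))))) (\f.(\g.(\h.((f h) g))))) (\f.(\g.(\h.(f (g h))))))
  Redex: ((\f.(\g.(\h.((f h) (g h))))) w)
Total redexes: 1

Answer: 1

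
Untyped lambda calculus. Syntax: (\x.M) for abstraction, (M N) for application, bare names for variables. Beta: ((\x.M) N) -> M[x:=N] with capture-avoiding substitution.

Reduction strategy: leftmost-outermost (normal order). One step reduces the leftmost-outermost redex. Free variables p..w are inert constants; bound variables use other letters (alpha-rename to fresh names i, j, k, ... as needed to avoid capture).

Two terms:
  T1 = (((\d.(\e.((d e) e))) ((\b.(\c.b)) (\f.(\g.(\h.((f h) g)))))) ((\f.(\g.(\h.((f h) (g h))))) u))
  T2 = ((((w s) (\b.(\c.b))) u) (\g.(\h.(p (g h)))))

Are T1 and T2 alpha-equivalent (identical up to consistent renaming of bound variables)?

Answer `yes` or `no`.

Answer: no

Derivation:
Term 1: (((\d.(\e.((d e) e))) ((\b.(\c.b)) (\f.(\g.(\h.((f h) g)))))) ((\f.(\g.(\h.((f h) (g h))))) u))
Term 2: ((((w s) (\b.(\c.b))) u) (\g.(\h.(p (g h)))))
Alpha-equivalence: compare structure up to binder renaming.
Result: False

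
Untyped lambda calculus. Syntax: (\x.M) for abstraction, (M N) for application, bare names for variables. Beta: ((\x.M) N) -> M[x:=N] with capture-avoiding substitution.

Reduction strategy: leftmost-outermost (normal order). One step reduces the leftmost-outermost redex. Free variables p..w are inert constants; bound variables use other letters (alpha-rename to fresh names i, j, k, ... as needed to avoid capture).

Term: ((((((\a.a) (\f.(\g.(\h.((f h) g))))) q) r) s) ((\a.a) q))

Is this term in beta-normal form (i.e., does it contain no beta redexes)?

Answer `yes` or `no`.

Answer: no

Derivation:
Term: ((((((\a.a) (\f.(\g.(\h.((f h) g))))) q) r) s) ((\a.a) q))
Found 2 beta redex(es).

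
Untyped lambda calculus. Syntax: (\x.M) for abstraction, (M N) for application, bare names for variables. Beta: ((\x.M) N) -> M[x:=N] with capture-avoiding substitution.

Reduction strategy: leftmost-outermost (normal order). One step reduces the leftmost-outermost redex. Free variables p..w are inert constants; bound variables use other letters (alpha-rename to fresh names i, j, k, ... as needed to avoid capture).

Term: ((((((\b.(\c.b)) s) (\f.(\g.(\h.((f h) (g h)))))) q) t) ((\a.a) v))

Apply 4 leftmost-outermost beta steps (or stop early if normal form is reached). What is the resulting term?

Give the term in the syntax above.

Step 0: ((((((\b.(\c.b)) s) (\f.(\g.(\h.((f h) (g h)))))) q) t) ((\a.a) v))
Step 1: (((((\c.s) (\f.(\g.(\h.((f h) (g h)))))) q) t) ((\a.a) v))
Step 2: (((s q) t) ((\a.a) v))
Step 3: (((s q) t) v)
Step 4: (normal form reached)

Answer: (((s q) t) v)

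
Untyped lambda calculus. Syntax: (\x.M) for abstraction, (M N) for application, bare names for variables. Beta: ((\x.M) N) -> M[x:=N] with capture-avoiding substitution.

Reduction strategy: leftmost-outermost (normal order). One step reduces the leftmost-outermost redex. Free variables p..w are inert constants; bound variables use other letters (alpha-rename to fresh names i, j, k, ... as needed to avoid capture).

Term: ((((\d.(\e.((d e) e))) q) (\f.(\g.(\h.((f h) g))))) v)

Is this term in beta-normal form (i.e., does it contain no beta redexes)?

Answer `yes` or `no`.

Term: ((((\d.(\e.((d e) e))) q) (\f.(\g.(\h.((f h) g))))) v)
Found 1 beta redex(es).

Answer: no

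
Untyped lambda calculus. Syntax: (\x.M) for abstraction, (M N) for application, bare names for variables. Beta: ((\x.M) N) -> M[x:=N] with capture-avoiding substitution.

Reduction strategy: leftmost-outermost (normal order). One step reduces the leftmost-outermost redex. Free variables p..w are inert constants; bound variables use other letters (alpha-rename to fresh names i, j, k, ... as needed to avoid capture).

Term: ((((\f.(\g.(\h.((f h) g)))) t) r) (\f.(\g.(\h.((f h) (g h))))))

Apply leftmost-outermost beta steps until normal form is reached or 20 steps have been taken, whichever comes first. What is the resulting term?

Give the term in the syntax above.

Answer: ((t (\f.(\g.(\h.((f h) (g h)))))) r)

Derivation:
Step 0: ((((\f.(\g.(\h.((f h) g)))) t) r) (\f.(\g.(\h.((f h) (g h))))))
Step 1: (((\g.(\h.((t h) g))) r) (\f.(\g.(\h.((f h) (g h))))))
Step 2: ((\h.((t h) r)) (\f.(\g.(\h.((f h) (g h))))))
Step 3: ((t (\f.(\g.(\h.((f h) (g h)))))) r)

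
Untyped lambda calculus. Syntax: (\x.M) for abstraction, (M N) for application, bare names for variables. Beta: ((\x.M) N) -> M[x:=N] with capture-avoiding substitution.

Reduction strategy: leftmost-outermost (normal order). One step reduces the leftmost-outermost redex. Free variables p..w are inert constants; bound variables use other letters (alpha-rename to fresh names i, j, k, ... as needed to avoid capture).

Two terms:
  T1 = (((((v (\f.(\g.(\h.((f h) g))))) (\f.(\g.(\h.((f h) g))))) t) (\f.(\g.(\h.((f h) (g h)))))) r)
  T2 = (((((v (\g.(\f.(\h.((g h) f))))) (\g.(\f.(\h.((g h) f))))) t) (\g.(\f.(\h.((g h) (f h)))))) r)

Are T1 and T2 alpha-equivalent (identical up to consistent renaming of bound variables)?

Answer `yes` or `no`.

Answer: yes

Derivation:
Term 1: (((((v (\f.(\g.(\h.((f h) g))))) (\f.(\g.(\h.((f h) g))))) t) (\f.(\g.(\h.((f h) (g h)))))) r)
Term 2: (((((v (\g.(\f.(\h.((g h) f))))) (\g.(\f.(\h.((g h) f))))) t) (\g.(\f.(\h.((g h) (f h)))))) r)
Alpha-equivalence: compare structure up to binder renaming.
Result: True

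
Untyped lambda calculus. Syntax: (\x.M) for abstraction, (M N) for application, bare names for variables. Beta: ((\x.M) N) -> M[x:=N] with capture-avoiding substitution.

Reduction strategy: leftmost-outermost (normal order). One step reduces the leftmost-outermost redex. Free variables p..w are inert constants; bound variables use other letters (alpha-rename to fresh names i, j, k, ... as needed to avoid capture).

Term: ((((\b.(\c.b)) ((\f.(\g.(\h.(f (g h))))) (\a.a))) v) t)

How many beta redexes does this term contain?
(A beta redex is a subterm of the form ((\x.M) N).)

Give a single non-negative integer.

Answer: 2

Derivation:
Term: ((((\b.(\c.b)) ((\f.(\g.(\h.(f (g h))))) (\a.a))) v) t)
  Redex: ((\b.(\c.b)) ((\f.(\g.(\h.(f (g h))))) (\a.a)))
  Redex: ((\f.(\g.(\h.(f (g h))))) (\a.a))
Total redexes: 2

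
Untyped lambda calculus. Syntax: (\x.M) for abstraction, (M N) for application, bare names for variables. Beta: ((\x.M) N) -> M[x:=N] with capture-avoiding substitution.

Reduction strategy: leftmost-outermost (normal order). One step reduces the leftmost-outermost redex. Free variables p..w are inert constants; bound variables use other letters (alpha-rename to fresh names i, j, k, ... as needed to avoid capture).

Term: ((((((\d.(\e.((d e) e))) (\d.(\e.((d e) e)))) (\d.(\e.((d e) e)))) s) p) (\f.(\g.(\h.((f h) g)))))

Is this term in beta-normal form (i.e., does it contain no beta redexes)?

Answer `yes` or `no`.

Answer: no

Derivation:
Term: ((((((\d.(\e.((d e) e))) (\d.(\e.((d e) e)))) (\d.(\e.((d e) e)))) s) p) (\f.(\g.(\h.((f h) g)))))
Found 1 beta redex(es).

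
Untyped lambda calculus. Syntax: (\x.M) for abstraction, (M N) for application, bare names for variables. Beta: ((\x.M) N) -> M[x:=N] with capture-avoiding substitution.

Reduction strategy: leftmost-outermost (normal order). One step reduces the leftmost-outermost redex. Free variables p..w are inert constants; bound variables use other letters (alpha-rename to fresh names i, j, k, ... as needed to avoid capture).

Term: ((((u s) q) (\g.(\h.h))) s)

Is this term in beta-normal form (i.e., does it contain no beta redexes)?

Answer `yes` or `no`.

Answer: yes

Derivation:
Term: ((((u s) q) (\g.(\h.h))) s)
No beta redexes found.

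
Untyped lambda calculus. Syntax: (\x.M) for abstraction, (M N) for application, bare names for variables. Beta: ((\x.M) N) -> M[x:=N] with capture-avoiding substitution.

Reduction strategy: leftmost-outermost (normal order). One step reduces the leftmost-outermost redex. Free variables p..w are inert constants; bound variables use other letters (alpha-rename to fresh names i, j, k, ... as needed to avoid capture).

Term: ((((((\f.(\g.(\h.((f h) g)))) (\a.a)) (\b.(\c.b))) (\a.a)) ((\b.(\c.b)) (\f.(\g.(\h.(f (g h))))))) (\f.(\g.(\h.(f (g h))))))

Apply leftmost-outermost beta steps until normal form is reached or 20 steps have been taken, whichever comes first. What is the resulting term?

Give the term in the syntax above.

Answer: (\c.(\f.(\g.(\h.(f (g h))))))

Derivation:
Step 0: ((((((\f.(\g.(\h.((f h) g)))) (\a.a)) (\b.(\c.b))) (\a.a)) ((\b.(\c.b)) (\f.(\g.(\h.(f (g h))))))) (\f.(\g.(\h.(f (g h))))))
Step 1: (((((\g.(\h.(((\a.a) h) g))) (\b.(\c.b))) (\a.a)) ((\b.(\c.b)) (\f.(\g.(\h.(f (g h))))))) (\f.(\g.(\h.(f (g h))))))
Step 2: ((((\h.(((\a.a) h) (\b.(\c.b)))) (\a.a)) ((\b.(\c.b)) (\f.(\g.(\h.(f (g h))))))) (\f.(\g.(\h.(f (g h))))))
Step 3: (((((\a.a) (\a.a)) (\b.(\c.b))) ((\b.(\c.b)) (\f.(\g.(\h.(f (g h))))))) (\f.(\g.(\h.(f (g h))))))
Step 4: ((((\a.a) (\b.(\c.b))) ((\b.(\c.b)) (\f.(\g.(\h.(f (g h))))))) (\f.(\g.(\h.(f (g h))))))
Step 5: (((\b.(\c.b)) ((\b.(\c.b)) (\f.(\g.(\h.(f (g h))))))) (\f.(\g.(\h.(f (g h))))))
Step 6: ((\c.((\b.(\c.b)) (\f.(\g.(\h.(f (g h))))))) (\f.(\g.(\h.(f (g h))))))
Step 7: ((\b.(\c.b)) (\f.(\g.(\h.(f (g h))))))
Step 8: (\c.(\f.(\g.(\h.(f (g h))))))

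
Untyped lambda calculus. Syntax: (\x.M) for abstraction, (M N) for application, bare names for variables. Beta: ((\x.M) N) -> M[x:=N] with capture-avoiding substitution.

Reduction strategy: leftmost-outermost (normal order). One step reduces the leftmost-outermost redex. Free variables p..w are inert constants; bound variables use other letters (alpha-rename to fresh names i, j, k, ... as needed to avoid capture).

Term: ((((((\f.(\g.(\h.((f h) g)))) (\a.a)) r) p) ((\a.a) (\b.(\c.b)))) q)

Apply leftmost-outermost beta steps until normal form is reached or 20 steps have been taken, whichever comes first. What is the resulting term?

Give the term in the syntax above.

Answer: (((p r) (\b.(\c.b))) q)

Derivation:
Step 0: ((((((\f.(\g.(\h.((f h) g)))) (\a.a)) r) p) ((\a.a) (\b.(\c.b)))) q)
Step 1: (((((\g.(\h.(((\a.a) h) g))) r) p) ((\a.a) (\b.(\c.b)))) q)
Step 2: ((((\h.(((\a.a) h) r)) p) ((\a.a) (\b.(\c.b)))) q)
Step 3: (((((\a.a) p) r) ((\a.a) (\b.(\c.b)))) q)
Step 4: (((p r) ((\a.a) (\b.(\c.b)))) q)
Step 5: (((p r) (\b.(\c.b))) q)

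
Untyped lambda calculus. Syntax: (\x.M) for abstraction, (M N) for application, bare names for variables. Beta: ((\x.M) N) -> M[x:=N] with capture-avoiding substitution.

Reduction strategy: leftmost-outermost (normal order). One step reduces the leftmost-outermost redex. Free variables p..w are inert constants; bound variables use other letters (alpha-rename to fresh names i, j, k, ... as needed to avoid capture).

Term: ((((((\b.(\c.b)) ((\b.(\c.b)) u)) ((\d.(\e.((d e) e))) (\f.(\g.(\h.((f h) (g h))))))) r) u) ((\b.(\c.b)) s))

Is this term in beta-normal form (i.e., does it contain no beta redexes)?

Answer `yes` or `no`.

Answer: no

Derivation:
Term: ((((((\b.(\c.b)) ((\b.(\c.b)) u)) ((\d.(\e.((d e) e))) (\f.(\g.(\h.((f h) (g h))))))) r) u) ((\b.(\c.b)) s))
Found 4 beta redex(es).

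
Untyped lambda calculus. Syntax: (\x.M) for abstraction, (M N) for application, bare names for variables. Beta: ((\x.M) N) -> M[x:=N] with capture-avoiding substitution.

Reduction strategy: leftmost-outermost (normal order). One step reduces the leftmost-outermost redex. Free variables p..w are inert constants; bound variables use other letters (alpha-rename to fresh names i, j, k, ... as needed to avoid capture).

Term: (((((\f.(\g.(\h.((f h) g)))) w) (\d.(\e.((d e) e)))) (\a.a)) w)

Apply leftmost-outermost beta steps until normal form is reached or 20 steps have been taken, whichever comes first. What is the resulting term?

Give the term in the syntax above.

Step 0: (((((\f.(\g.(\h.((f h) g)))) w) (\d.(\e.((d e) e)))) (\a.a)) w)
Step 1: ((((\g.(\h.((w h) g))) (\d.(\e.((d e) e)))) (\a.a)) w)
Step 2: (((\h.((w h) (\d.(\e.((d e) e))))) (\a.a)) w)
Step 3: (((w (\a.a)) (\d.(\e.((d e) e)))) w)

Answer: (((w (\a.a)) (\d.(\e.((d e) e)))) w)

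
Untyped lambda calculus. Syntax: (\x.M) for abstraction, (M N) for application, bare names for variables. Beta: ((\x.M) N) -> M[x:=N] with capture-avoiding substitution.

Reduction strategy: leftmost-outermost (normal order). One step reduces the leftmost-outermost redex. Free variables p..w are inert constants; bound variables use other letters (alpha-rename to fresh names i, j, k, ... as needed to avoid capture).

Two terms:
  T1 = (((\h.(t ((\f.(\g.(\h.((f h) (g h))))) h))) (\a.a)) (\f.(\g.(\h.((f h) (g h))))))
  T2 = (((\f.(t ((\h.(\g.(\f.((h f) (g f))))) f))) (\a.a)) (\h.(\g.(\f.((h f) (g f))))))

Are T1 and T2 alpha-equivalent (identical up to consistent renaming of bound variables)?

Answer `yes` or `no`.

Term 1: (((\h.(t ((\f.(\g.(\h.((f h) (g h))))) h))) (\a.a)) (\f.(\g.(\h.((f h) (g h))))))
Term 2: (((\f.(t ((\h.(\g.(\f.((h f) (g f))))) f))) (\a.a)) (\h.(\g.(\f.((h f) (g f))))))
Alpha-equivalence: compare structure up to binder renaming.
Result: True

Answer: yes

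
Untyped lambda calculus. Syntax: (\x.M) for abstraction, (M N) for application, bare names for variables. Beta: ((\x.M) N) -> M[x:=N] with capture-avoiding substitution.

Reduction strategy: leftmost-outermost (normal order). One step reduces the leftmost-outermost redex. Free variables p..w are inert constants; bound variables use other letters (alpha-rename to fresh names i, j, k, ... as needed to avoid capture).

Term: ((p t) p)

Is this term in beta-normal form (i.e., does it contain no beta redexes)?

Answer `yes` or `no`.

Term: ((p t) p)
No beta redexes found.

Answer: yes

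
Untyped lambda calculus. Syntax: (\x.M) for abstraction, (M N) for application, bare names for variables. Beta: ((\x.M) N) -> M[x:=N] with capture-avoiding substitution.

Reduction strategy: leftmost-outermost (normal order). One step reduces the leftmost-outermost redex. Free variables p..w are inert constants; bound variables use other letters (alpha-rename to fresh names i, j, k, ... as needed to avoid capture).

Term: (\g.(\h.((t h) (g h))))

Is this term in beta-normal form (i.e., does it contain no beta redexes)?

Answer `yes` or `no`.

Answer: yes

Derivation:
Term: (\g.(\h.((t h) (g h))))
No beta redexes found.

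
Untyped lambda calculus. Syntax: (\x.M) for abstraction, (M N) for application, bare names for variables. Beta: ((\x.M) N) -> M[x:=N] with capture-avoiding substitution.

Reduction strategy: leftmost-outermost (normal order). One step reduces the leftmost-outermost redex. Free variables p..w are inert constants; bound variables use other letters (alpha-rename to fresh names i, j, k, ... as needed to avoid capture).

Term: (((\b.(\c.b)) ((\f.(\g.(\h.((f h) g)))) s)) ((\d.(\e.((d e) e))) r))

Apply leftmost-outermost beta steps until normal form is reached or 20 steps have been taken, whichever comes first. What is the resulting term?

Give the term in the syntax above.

Step 0: (((\b.(\c.b)) ((\f.(\g.(\h.((f h) g)))) s)) ((\d.(\e.((d e) e))) r))
Step 1: ((\c.((\f.(\g.(\h.((f h) g)))) s)) ((\d.(\e.((d e) e))) r))
Step 2: ((\f.(\g.(\h.((f h) g)))) s)
Step 3: (\g.(\h.((s h) g)))

Answer: (\g.(\h.((s h) g)))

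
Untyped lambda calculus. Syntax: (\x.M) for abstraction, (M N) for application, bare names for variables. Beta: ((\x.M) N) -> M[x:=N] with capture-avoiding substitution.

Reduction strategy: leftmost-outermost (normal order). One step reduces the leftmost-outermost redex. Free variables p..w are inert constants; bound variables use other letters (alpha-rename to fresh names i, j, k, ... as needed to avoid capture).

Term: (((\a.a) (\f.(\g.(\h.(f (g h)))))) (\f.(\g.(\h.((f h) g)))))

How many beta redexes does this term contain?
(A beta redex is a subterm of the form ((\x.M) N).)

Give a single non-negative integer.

Answer: 1

Derivation:
Term: (((\a.a) (\f.(\g.(\h.(f (g h)))))) (\f.(\g.(\h.((f h) g)))))
  Redex: ((\a.a) (\f.(\g.(\h.(f (g h))))))
Total redexes: 1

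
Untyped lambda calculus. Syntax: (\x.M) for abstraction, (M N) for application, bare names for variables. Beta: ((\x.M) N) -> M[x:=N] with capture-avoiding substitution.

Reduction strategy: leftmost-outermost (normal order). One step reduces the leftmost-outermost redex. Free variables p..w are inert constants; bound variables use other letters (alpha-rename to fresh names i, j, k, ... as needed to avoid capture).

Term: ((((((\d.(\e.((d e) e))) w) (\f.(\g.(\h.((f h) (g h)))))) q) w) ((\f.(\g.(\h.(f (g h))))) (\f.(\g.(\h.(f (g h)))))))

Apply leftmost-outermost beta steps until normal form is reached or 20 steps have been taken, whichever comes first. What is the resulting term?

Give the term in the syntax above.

Answer: (((((w (\f.(\g.(\h.((f h) (g h)))))) (\f.(\g.(\h.((f h) (g h)))))) q) w) (\g.(\h.(\i.(\j.((g h) (i j)))))))

Derivation:
Step 0: ((((((\d.(\e.((d e) e))) w) (\f.(\g.(\h.((f h) (g h)))))) q) w) ((\f.(\g.(\h.(f (g h))))) (\f.(\g.(\h.(f (g h)))))))
Step 1: (((((\e.((w e) e)) (\f.(\g.(\h.((f h) (g h)))))) q) w) ((\f.(\g.(\h.(f (g h))))) (\f.(\g.(\h.(f (g h)))))))
Step 2: (((((w (\f.(\g.(\h.((f h) (g h)))))) (\f.(\g.(\h.((f h) (g h)))))) q) w) ((\f.(\g.(\h.(f (g h))))) (\f.(\g.(\h.(f (g h)))))))
Step 3: (((((w (\f.(\g.(\h.((f h) (g h)))))) (\f.(\g.(\h.((f h) (g h)))))) q) w) (\g.(\h.((\f.(\g.(\h.(f (g h))))) (g h)))))
Step 4: (((((w (\f.(\g.(\h.((f h) (g h)))))) (\f.(\g.(\h.((f h) (g h)))))) q) w) (\g.(\h.(\i.(\j.((g h) (i j)))))))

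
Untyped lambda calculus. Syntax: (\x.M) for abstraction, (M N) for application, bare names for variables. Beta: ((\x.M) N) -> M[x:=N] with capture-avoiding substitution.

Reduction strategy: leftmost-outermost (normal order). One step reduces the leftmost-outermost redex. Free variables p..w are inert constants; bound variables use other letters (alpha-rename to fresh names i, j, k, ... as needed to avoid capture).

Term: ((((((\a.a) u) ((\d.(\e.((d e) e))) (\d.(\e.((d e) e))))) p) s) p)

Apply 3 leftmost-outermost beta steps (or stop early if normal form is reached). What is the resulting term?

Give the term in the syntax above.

Answer: ((((u (\e.((\i.((e i) i)) e))) p) s) p)

Derivation:
Step 0: ((((((\a.a) u) ((\d.(\e.((d e) e))) (\d.(\e.((d e) e))))) p) s) p)
Step 1: ((((u ((\d.(\e.((d e) e))) (\d.(\e.((d e) e))))) p) s) p)
Step 2: ((((u (\e.(((\d.(\e.((d e) e))) e) e))) p) s) p)
Step 3: ((((u (\e.((\i.((e i) i)) e))) p) s) p)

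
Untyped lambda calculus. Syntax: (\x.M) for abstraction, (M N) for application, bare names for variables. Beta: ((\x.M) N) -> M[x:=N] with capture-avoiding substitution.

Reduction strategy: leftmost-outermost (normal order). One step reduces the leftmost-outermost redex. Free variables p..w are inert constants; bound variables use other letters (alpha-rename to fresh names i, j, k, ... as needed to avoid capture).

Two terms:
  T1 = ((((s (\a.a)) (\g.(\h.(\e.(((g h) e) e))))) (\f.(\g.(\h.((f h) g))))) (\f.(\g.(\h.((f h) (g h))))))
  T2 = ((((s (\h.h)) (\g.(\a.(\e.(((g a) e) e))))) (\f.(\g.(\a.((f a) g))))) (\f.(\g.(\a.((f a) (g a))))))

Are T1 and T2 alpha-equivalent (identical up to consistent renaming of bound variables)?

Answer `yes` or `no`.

Term 1: ((((s (\a.a)) (\g.(\h.(\e.(((g h) e) e))))) (\f.(\g.(\h.((f h) g))))) (\f.(\g.(\h.((f h) (g h))))))
Term 2: ((((s (\h.h)) (\g.(\a.(\e.(((g a) e) e))))) (\f.(\g.(\a.((f a) g))))) (\f.(\g.(\a.((f a) (g a))))))
Alpha-equivalence: compare structure up to binder renaming.
Result: True

Answer: yes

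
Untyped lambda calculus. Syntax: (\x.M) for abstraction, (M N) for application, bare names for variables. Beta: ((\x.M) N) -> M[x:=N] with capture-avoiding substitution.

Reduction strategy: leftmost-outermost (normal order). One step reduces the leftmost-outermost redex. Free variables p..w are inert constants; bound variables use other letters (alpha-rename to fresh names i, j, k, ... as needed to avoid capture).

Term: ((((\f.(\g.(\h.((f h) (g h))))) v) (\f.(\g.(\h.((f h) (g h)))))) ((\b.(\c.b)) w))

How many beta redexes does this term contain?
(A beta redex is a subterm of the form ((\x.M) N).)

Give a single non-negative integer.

Answer: 2

Derivation:
Term: ((((\f.(\g.(\h.((f h) (g h))))) v) (\f.(\g.(\h.((f h) (g h)))))) ((\b.(\c.b)) w))
  Redex: ((\f.(\g.(\h.((f h) (g h))))) v)
  Redex: ((\b.(\c.b)) w)
Total redexes: 2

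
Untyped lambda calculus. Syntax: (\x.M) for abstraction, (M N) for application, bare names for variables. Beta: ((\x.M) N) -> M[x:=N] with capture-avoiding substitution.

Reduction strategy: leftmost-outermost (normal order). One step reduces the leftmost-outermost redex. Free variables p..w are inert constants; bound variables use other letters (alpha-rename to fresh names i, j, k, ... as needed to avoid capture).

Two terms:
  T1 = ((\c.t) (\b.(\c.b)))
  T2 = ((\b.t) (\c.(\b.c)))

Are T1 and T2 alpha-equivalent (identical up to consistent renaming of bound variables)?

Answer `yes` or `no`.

Answer: yes

Derivation:
Term 1: ((\c.t) (\b.(\c.b)))
Term 2: ((\b.t) (\c.(\b.c)))
Alpha-equivalence: compare structure up to binder renaming.
Result: True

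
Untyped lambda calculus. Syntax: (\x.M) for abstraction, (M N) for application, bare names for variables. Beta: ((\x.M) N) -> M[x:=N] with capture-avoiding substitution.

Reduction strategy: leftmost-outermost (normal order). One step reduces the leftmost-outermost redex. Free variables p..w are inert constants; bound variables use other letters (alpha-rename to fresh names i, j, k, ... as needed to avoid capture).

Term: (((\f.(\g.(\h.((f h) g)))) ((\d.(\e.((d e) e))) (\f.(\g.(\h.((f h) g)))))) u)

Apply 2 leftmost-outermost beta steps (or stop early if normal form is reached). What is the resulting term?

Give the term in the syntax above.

Step 0: (((\f.(\g.(\h.((f h) g)))) ((\d.(\e.((d e) e))) (\f.(\g.(\h.((f h) g)))))) u)
Step 1: ((\g.(\h.((((\d.(\e.((d e) e))) (\f.(\g.(\h.((f h) g))))) h) g))) u)
Step 2: (\h.((((\d.(\e.((d e) e))) (\f.(\g.(\h.((f h) g))))) h) u))

Answer: (\h.((((\d.(\e.((d e) e))) (\f.(\g.(\h.((f h) g))))) h) u))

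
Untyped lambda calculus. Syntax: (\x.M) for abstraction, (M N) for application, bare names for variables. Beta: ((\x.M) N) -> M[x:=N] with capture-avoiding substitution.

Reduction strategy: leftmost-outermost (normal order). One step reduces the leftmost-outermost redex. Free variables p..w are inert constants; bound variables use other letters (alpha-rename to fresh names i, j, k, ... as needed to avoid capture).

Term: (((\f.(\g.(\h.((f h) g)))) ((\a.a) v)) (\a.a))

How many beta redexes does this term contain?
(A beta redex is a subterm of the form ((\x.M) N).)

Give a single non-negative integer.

Answer: 2

Derivation:
Term: (((\f.(\g.(\h.((f h) g)))) ((\a.a) v)) (\a.a))
  Redex: ((\f.(\g.(\h.((f h) g)))) ((\a.a) v))
  Redex: ((\a.a) v)
Total redexes: 2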